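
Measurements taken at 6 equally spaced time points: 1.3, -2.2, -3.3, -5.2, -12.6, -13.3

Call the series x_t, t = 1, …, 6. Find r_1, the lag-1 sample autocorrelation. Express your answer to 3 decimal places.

0.481

Mean x̄ = (1.3 − 2.2 − 3.3 − 5.2 − 12.6 − 13.3)/6 = -5.8833
Deviations from mean: 7.1833, 3.6833, 2.5833, 0.6833, -6.7167, -7.4167
Σ(x_t−x̄)(x_{t+1}−x̄) = (26.4586) + (9.5153) + (1.7653) + (-4.5897) + (49.8153) = 82.9647
Denominator Σ(x_t−x̄)² = 172.4283
r_1 = 82.9647 / 172.4283 = 0.481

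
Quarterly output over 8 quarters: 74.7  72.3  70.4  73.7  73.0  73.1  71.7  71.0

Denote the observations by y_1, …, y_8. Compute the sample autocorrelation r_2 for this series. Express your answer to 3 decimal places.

Mean ȳ = (74.7 + 72.3 + 70.4 + 73.7 + 73.0 + 73.1 + 71.7 + 71.0)/8 = 72.4875
Deviations from mean: 2.2125, -0.1875, -2.0875, 1.2125, 0.5125, 0.6125, -0.7875, -1.4875
Σ(y_t−ȳ)(y_{t+2}−ȳ) = (-4.6186) + (-0.2273) + (-1.0698) + (0.7427) + (-0.4036) + (-0.9111) = -6.4878
Denominator Σ(y_t−ȳ)² = 14.2288
r_2 = -6.4878 / 14.2288 = -0.456

-0.456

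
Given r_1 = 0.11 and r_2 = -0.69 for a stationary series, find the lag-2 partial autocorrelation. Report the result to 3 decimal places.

φ_{22} = (r_2 − r_1²) / (1 − r_1²)
r_1² = (0.11)² = 0.0121
Numerator = -0.69 − 0.0121 = -0.7021; denominator = 1 − 0.0121 = 0.9879
φ_{22} = -0.7021 / 0.9879 = -0.711

-0.711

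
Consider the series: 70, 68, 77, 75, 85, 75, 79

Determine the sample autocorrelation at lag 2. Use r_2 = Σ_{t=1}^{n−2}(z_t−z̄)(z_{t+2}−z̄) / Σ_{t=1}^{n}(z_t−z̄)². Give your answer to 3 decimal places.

0.222

Mean z̄ = (70 + 68 + 77 + 75 + 85 + 75 + 79)/7 = 75.5714
Deviations from mean: -5.5714, -7.5714, 1.4286, -0.5714, 9.4286, -0.5714, 3.4286
Σ(z_t−z̄)(z_{t+2}−z̄) = (-7.9592) + (4.3265) + (13.4694) + (0.3265) + (32.3265) = 42.4898
Denominator Σ(z_t−z̄)² = 191.7143
r_2 = 42.4898 / 191.7143 = 0.222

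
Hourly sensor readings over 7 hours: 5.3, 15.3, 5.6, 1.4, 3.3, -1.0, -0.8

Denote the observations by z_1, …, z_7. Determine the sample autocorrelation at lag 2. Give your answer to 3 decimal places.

Mean z̄ = (5.3 + 15.3 + 5.6 + 1.4 + 3.3 − 1.0 − 0.8)/7 = 4.1571
Deviations from mean: 1.1429, 11.1429, 1.4429, -2.7571, -0.8571, -5.1571, -4.9571
Numerator Σ_{t=1}^{5}(z_t−z̄)(z_{t+2}−z̄) = -11.8422
Denominator Σ(z_t−z̄)² = 187.0571
r_2 = -11.8422 / 187.0571 = -0.063

-0.063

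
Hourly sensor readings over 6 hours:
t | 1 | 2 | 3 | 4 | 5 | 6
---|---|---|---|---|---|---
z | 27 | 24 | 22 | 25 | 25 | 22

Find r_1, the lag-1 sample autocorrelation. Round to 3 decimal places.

-0.161

Mean z̄ = (27 + 24 + 22 + 25 + 25 + 22)/6 = 24.1667
Deviations from mean: 2.8333, -0.1667, -2.1667, 0.8333, 0.8333, -2.1667
Numerator Σ_{t=1}^{5}(z_t−z̄)(z_{t+1}−z̄) = -3.0278
Denominator Σ(z_t−z̄)² = 18.8333
r_1 = -3.0278 / 18.8333 = -0.161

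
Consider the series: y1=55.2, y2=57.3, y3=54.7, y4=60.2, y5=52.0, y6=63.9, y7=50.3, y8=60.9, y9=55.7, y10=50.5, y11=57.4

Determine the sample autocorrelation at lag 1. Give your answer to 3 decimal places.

-0.729

Mean ȳ = (55.2 + 57.3 + 54.7 + 60.2 + 52.0 + 63.9 + 50.3 + 60.9 + 55.7 + 50.5 + 57.4)/11 = 56.1909
Numerator Σ_{t=1}^{10}(y_t−ȳ)(y_{t+1}−ȳ) = -137.3928
Denominator Σ(y_t−ȳ)² = 188.4691
r_1 = -137.3928 / 188.4691 = -0.729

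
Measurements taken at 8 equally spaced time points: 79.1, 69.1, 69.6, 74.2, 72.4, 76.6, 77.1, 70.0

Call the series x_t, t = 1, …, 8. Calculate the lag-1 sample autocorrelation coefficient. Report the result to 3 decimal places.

Mean x̄ = (79.1 + 69.1 + 69.6 + 74.2 + 72.4 + 76.6 + 77.1 + 70.0)/8 = 73.5125
Σ(x_t−x̄)(x_{t+1}−x̄) = (-24.6548) + (17.2639) + (-2.6898) + (-0.7648) + (-3.4348) + (11.0764) + (-12.6011) = -15.8052
Denominator Σ(x_t−x̄)² = 102.4488
r_1 = -15.8052 / 102.4488 = -0.154

-0.154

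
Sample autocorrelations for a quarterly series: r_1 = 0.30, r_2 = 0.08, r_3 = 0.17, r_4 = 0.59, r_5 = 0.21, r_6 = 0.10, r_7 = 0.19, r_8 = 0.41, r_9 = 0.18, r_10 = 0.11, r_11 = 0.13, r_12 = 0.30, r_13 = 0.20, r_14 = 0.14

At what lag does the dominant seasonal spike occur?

4

The largest autocorrelation is r_4 = 0.59, with a weaker echo at lag 8 (0.41); the remaining lags stay at or below 0.30. The elevated value at lag 1 (0.30), dropping to 0.08 at lag 2, reflects decaying short-term dependence rather than seasonality.
The dominant spike at lag 4 indicates a seasonal period of 4.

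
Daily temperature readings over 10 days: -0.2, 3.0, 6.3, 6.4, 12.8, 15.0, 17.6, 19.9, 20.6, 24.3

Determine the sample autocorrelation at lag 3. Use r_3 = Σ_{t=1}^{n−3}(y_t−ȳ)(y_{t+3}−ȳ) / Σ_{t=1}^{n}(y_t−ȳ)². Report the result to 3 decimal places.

0.179

Mean ȳ = (-0.2 + 3.0 + 6.3 + 6.4 + 12.8 + 15.0 + 17.6 + 19.9 + 20.6 + 24.3)/10 = 12.5700
Σ(y_t−ȳ)(y_{t+3}−ȳ) = (78.7909) + (-2.2011) + (-15.2361) + (-31.0351) + (1.6859) + (19.5129) + (59.0019) = 110.5193
Denominator Σ(y_t−ȳ)² = 619.1010
r_3 = 110.5193 / 619.1010 = 0.179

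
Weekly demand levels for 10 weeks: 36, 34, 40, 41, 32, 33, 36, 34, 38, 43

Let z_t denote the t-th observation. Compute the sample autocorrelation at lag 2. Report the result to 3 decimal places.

Mean z̄ = (36 + 34 + 40 + 41 + 32 + 33 + 36 + 34 + 38 + 43)/10 = 36.7000
Numerator Σ_{t=1}^{8}(z_t−z̄)(z_{t+2}−z̄) = -49.9800
Denominator Σ(z_t−z̄)² = 122.1000
r_2 = -49.9800 / 122.1000 = -0.409

-0.409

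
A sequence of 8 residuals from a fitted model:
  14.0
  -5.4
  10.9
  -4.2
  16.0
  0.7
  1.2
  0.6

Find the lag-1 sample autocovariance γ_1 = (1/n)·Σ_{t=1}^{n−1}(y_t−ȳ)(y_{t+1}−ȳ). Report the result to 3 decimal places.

Mean ȳ = (14.0 − 5.4 + 10.9 − 4.2 + 16.0 + 0.7 + 1.2 + 0.6)/8 = 4.2250
Σ_{t=1}^{7}(y_t−ȳ)(y_{t+1}−ȳ) = -333.6506
γ_1 = -333.6506 / 8 = -41.706

-41.706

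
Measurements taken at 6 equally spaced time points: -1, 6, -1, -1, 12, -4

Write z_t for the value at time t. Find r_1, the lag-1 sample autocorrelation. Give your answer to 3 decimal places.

-0.580

Mean z̄ = (-1 + 6 − 1 − 1 + 12 − 4)/6 = 1.8333
Deviations from mean: -2.8333, 4.1667, -2.8333, -2.8333, 10.1667, -5.8333
Numerator Σ_{t=1}^{5}(z_t−z̄)(z_{t+1}−z̄) = -103.6944
Denominator Σ(z_t−z̄)² = 178.8333
r_1 = -103.6944 / 178.8333 = -0.580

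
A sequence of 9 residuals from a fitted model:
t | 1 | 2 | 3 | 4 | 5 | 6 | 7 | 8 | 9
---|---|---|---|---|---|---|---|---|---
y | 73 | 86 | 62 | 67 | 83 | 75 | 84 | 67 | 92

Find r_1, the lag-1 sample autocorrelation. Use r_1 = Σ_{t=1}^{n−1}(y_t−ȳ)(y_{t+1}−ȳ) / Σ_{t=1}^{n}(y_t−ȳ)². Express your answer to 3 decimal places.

-0.400

Mean ȳ = (73 + 86 + 62 + 67 + 83 + 75 + 84 + 67 + 92)/9 = 76.5556
Numerator Σ_{t=1}^{8}(y_t−ȳ)(y_{t+1}−ȳ) = -333.8642
Denominator Σ(y_t−ȳ)² = 834.2222
r_1 = -333.8642 / 834.2222 = -0.400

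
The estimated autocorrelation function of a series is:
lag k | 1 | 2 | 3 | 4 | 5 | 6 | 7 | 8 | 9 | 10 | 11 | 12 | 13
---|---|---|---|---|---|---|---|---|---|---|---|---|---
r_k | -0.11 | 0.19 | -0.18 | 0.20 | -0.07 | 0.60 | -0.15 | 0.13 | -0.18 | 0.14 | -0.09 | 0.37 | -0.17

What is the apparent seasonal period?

6

The largest autocorrelation is r_6 = 0.60, with a weaker echo at lag 12 (0.37); the remaining lags stay at or below 0.20.
The dominant spike at lag 6 indicates a seasonal period of 6.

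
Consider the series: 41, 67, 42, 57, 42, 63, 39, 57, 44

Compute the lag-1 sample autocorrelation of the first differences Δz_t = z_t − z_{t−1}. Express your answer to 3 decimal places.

-0.838

First differences Δz: 26, -25, 15, -15, 21, -24, 18, -13
Mean of differences = 0.3750
Numerator Σ(Δz_t−Δz̄)(Δz_{t+1}−Δz̄) = -2731.3906
Denominator Σ(Δz_t−Δz̄)² = 3259.8750
r_1(Δz) = -2731.3906 / 3259.8750 = -0.838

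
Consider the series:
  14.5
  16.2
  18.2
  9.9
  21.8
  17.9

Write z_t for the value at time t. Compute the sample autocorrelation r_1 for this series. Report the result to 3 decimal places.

Mean z̄ = (14.5 + 16.2 + 18.2 + 9.9 + 21.8 + 17.9)/6 = 16.4167
Numerator Σ_{t=1}^{5}(z_t−z̄)(z_{t+1}−z̄) = -38.6886
Denominator Σ(z_t−z̄)² = 80.5483
r_1 = -38.6886 / 80.5483 = -0.480

-0.480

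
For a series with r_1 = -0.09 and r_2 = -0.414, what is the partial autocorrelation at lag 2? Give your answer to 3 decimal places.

φ_{22} = (r_2 − r_1²) / (1 − r_1²)
r_1² = (-0.09)² = 0.0081
Numerator = -0.414 − 0.0081 = -0.4221; denominator = 1 − 0.0081 = 0.9919
φ_{22} = -0.4221 / 0.9919 = -0.426

-0.426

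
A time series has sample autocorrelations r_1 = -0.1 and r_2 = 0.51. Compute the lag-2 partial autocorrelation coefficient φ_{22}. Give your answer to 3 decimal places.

0.505

φ_{22} = (r_2 − r_1²) / (1 − r_1²)
r_1² = (-0.1)² = 0.01
Numerator = 0.51 − 0.0100 = 0.5000; denominator = 1 − 0.0100 = 0.9900
φ_{22} = 0.5000 / 0.9900 = 0.505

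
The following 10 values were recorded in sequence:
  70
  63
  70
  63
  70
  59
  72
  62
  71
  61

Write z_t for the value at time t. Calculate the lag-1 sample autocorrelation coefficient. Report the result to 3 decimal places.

-0.863

Mean z̄ = (70 + 63 + 70 + 63 + 70 + 59 + 72 + 62 + 71 + 61)/10 = 66.1000
Numerator Σ_{t=1}^{9}(z_t−z̄)(z_{t+1}−z̄) = -187.2100
Denominator Σ(z_t−z̄)² = 216.9000
r_1 = -187.2100 / 216.9000 = -0.863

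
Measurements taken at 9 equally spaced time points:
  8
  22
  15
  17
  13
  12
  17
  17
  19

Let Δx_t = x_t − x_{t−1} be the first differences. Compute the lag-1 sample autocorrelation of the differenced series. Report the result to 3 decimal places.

-0.415

First differences Δx: 14, -7, 2, -4, -1, 5, 0, 2
Mean of differences = 1.3750
Numerator Σ(Δx_t−Δx̄)(Δx_{t+1}−Δx̄) = -116.0156
Denominator Σ(Δx_t−Δx̄)² = 279.8750
r_1(Δx) = -116.0156 / 279.8750 = -0.415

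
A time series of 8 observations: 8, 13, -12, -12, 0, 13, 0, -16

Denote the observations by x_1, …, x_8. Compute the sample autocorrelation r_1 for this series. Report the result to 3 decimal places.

Mean x̄ = (8 + 13 − 12 − 12 + 0 + 13 + 0 − 16)/8 = -0.7500
Σ(x_t−x̄)(x_{t+1}−x̄) = (120.3125) + (-154.6875) + (126.5625) + (-8.4375) + (10.3125) + (10.3125) + (-11.4375) = 92.9375
Denominator Σ(x_t−x̄)² = 941.5000
r_1 = 92.9375 / 941.5000 = 0.099

0.099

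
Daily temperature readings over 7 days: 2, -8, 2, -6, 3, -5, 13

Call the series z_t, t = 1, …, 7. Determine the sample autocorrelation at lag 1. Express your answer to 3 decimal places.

Mean z̄ = (2 − 8 + 2 − 6 + 3 − 5 + 13)/7 = 0.1429
Deviations from mean: 1.8571, -8.1429, 1.8571, -6.1429, 2.8571, -5.1429, 12.8571
Numerator Σ_{t=1}^{6}(z_t−z̄)(z_{t+1}−z̄) = -140.0204
Denominator Σ(z_t−z̄)² = 310.8571
r_1 = -140.0204 / 310.8571 = -0.450

-0.450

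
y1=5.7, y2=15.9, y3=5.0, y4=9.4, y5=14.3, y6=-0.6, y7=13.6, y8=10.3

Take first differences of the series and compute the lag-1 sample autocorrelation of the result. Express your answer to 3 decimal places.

First differences Δy: 10.2, -10.9, 4.4, 4.9, -14.9, 14.2, -3.3
Mean of differences = 0.6571
Numerator Σ(Δy_t−Δȳ)(Δy_{t+1}−Δȳ) = -467.9504
Denominator Σ(Δy_t−Δȳ)² = 697.7371
r_1(Δy) = -467.9504 / 697.7371 = -0.671

-0.671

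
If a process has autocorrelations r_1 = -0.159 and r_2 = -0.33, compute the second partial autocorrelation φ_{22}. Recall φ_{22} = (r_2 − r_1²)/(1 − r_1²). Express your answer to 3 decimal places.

φ_{22} = (r_2 − r_1²) / (1 − r_1²)
r_1² = (-0.159)² = 0.025281
Numerator = -0.33 − 0.0253 = -0.3553; denominator = 1 − 0.0253 = 0.9747
φ_{22} = -0.3553 / 0.9747 = -0.364

-0.364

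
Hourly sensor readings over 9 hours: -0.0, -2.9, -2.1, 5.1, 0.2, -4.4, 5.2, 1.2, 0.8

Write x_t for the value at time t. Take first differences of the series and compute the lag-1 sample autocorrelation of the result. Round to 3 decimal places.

First differences Δx: -2.9, 0.8, 7.2, -4.9, -4.6, 9.6, -4.0, -0.4
Mean of differences = 0.1000
Numerator Σ(Δx_t−Δx̄)(Δx_{t+1}−Δx̄) = -90.6800
Denominator Σ(Δx_t−Δx̄)² = 214.3000
r_1(Δx) = -90.6800 / 214.3000 = -0.423

-0.423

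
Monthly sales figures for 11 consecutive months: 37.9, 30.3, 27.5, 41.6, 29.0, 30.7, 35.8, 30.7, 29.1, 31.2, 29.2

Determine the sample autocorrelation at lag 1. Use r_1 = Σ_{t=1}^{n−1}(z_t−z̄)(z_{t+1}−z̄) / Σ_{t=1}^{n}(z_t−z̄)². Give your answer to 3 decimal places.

-0.371

Mean z̄ = (37.9 + 30.3 + 27.5 + 41.6 + 29.0 + 30.7 + 35.8 + 30.7 + 29.1 + 31.2 + 29.2)/11 = 32.0909
Numerator Σ_{t=1}^{10}(z_t−z̄)(z_{t+1}−z̄) = -71.8474
Denominator Σ(z_t−z̄)² = 193.7291
r_1 = -71.8474 / 193.7291 = -0.371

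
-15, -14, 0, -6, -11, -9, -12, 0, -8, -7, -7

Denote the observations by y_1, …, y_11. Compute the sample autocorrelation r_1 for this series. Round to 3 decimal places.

-0.080

Mean ȳ = (-15 − 14 + 0 − 6 − 11 − 9 − 12 + 0 − 8 − 7 − 7)/11 = -8.0909
Numerator Σ_{t=1}^{10}(y_t−ȳ)(y_{t+1}−ȳ) = -19.5537
Denominator Σ(y_t−ȳ)² = 244.9091
r_1 = -19.5537 / 244.9091 = -0.080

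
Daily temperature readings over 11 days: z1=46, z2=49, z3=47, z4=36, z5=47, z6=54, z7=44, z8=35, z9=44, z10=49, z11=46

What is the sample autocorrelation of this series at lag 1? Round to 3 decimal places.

Mean z̄ = (46 + 49 + 47 + 36 + 47 + 54 + 44 + 35 + 44 + 49 + 46)/11 = 45.1818
Numerator Σ_{t=1}^{10}(z_t−z̄)(z_{t+1}−z̄) = 4.9669
Denominator Σ(z_t−z̄)² = 305.6364
r_1 = 4.9669 / 305.6364 = 0.016

0.016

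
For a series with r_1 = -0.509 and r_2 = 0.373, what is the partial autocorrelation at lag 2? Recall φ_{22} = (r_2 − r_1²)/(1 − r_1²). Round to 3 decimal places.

0.154

φ_{22} = (r_2 − r_1²) / (1 − r_1²)
r_1² = (-0.509)² = 0.259081
Numerator = 0.373 − 0.2591 = 0.1139; denominator = 1 − 0.2591 = 0.7409
φ_{22} = 0.1139 / 0.7409 = 0.154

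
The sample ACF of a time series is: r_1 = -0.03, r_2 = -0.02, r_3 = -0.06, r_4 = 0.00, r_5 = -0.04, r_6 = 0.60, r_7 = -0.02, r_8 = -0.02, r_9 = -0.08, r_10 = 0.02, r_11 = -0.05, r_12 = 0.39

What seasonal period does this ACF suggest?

6

The largest autocorrelation is r_6 = 0.60, with a weaker echo at lag 12 (0.39); the remaining lags stay at or below 0.02.
The dominant spike at lag 6 indicates a seasonal period of 6.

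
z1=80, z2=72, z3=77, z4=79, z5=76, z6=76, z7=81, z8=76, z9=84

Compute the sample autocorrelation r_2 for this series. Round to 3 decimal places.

0.080

Mean z̄ = (80 + 72 + 77 + 79 + 76 + 76 + 81 + 76 + 84)/9 = 77.8889
Numerator Σ_{t=1}^{7}(z_t−z̄)(z_{t+2}−z̄) = 7.8642
Denominator Σ(z_t−z̄)² = 98.8889
r_2 = 7.8642 / 98.8889 = 0.080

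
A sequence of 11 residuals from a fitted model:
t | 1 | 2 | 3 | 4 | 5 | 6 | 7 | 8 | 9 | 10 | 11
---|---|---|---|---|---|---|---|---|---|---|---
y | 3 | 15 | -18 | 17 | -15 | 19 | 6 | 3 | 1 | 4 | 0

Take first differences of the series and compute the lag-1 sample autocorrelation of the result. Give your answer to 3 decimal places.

First differences Δy: 12, -33, 35, -32, 34, -13, -3, -2, 3, -4
Mean of differences = -0.3000
Numerator Σ(Δy_t−Δȳ)(Δy_{t+1}−Δȳ) = -4177.3900
Denominator Σ(Δy_t−Δȳ)² = 4844.1000
r_1(Δy) = -4177.3900 / 4844.1000 = -0.862

-0.862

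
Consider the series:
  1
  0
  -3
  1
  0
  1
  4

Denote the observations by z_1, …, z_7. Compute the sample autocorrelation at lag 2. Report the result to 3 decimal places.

Mean z̄ = (1 + 0 − 3 + 1 + 0 + 1 + 4)/7 = 0.5714
Σ(z_t−z̄)(z_{t+2}−z̄) = (-1.5306) + (-0.2449) + (2.0408) + (0.1837) + (-1.9592) = -1.5102
Denominator Σ(z_t−z̄)² = 25.7143
r_2 = -1.5102 / 25.7143 = -0.059

-0.059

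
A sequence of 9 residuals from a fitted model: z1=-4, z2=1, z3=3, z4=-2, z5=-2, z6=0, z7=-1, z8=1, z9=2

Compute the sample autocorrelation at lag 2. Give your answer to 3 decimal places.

Mean z̄ = (-4 + 1 + 3 − 2 − 2 + 0 − 1 + 1 + 2)/9 = -0.2222
Numerator Σ_{t=1}^{7}(z_t−z̄)(z_{t+2}−z̄) = -20.5432
Denominator Σ(z_t−z̄)² = 39.5556
r_2 = -20.5432 / 39.5556 = -0.519

-0.519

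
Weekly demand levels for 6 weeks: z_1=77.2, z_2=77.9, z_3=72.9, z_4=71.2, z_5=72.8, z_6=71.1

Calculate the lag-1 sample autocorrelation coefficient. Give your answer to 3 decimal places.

Mean z̄ = (77.2 + 77.9 + 72.9 + 71.2 + 72.8 + 71.1)/6 = 73.8500
Deviations from mean: 3.3500, 4.0500, -0.9500, -2.6500, -1.0500, -2.7500
Numerator Σ_{t=1}^{5}(z_t−z̄)(z_{t+1}−z̄) = 17.9075
Denominator Σ(z_t−z̄)² = 44.2150
r_1 = 17.9075 / 44.2150 = 0.405

0.405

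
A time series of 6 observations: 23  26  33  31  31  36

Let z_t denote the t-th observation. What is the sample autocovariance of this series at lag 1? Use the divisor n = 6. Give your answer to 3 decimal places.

4.333

Mean z̄ = (23 + 26 + 33 + 31 + 31 + 36)/6 = 30.0000
Deviations: -7.0000, -4.0000, 3.0000, 1.0000, 1.0000, 6.0000
Σ_{t=1}^{5}(z_t−z̄)(z_{t+1}−z̄) = 26.0000
γ_1 = 26.0000 / 6 = 4.333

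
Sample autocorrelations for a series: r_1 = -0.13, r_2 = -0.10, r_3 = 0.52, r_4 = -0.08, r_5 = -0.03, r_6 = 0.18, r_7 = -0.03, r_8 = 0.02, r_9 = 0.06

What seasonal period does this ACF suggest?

3

The largest autocorrelation is r_3 = 0.52, with a weaker echo at lag 6 (0.18); the remaining lags stay at or below 0.06.
The dominant spike at lag 3 indicates a seasonal period of 3.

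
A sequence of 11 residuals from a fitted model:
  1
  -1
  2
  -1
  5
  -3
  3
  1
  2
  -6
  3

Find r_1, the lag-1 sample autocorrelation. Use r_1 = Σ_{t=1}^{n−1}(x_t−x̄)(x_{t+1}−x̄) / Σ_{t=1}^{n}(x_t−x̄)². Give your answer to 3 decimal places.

Mean x̄ = (1 − 1 + 2 − 1 + 5 − 3 + 3 + 1 + 2 − 6 + 3)/11 = 0.5455
Numerator Σ_{t=1}^{10}(x_t−x̄)(x_{t+1}−x̄) = -60.3884
Denominator Σ(x_t−x̄)² = 96.7273
r_1 = -60.3884 / 96.7273 = -0.624

-0.624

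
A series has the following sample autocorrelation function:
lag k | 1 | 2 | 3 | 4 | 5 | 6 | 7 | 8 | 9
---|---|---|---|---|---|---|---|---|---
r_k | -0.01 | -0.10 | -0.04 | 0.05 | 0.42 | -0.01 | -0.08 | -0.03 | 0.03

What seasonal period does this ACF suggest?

5

The largest autocorrelation is r_5 = 0.42; the remaining lags stay at or below 0.05.
The dominant spike at lag 5 indicates a seasonal period of 5.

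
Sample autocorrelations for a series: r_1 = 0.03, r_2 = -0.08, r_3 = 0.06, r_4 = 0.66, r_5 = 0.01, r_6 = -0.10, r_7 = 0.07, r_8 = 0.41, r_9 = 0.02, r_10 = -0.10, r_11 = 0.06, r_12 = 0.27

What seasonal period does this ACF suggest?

The largest autocorrelation is r_4 = 0.66, with weaker echoes at lags 8 (0.41) and 12 (0.27); the remaining lags stay at or below 0.07.
The dominant spike at lag 4 indicates a seasonal period of 4.

4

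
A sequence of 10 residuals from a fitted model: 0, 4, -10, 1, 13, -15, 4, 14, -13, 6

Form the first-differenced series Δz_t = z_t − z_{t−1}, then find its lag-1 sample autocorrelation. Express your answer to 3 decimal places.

-0.544

First differences Δz: 4, -14, 11, 12, -28, 19, 10, -27, 19
Mean of differences = 0.6667
Numerator Σ(Δz_t−Δz̄)(Δz_{t+1}−Δz̄) = -1528.1111
Denominator Σ(Δz_t−Δz̄)² = 2808.0000
r_1(Δz) = -1528.1111 / 2808.0000 = -0.544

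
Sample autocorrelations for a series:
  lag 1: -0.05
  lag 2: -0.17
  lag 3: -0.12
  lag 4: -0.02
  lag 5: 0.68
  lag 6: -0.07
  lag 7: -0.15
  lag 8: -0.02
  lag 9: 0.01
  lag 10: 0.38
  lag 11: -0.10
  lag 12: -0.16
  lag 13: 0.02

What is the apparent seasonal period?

5

The largest autocorrelation is r_5 = 0.68, with a weaker echo at lag 10 (0.38); the remaining lags stay at or below 0.02.
The dominant spike at lag 5 indicates a seasonal period of 5.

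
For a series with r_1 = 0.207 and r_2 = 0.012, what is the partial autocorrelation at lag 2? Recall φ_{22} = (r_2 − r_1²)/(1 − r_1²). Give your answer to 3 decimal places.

-0.032

φ_{22} = (r_2 − r_1²) / (1 − r_1²)
r_1² = (0.207)² = 0.042849
Numerator = 0.012 − 0.0428 = -0.0308; denominator = 1 − 0.0428 = 0.9572
φ_{22} = -0.0308 / 0.9572 = -0.032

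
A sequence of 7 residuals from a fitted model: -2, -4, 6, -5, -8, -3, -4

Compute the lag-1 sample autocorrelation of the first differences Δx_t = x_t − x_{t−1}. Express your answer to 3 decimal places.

-0.450

First differences Δx: -2, 10, -11, -3, 5, -1
Mean of differences = -0.3333
Numerator Σ(Δx_t−Δx̄)(Δx_{t+1}−Δx̄) = -116.7778
Denominator Σ(Δx_t−Δx̄)² = 259.3333
r_1(Δx) = -116.7778 / 259.3333 = -0.450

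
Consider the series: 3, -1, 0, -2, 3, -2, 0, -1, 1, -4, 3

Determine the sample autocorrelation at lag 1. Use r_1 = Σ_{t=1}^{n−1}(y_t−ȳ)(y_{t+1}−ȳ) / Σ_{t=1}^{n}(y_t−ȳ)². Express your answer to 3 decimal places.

Mean ȳ = (3 − 1 + 0 − 2 + 3 − 2 + 0 − 1 + 1 − 4 + 3)/11 = 0.0000
Numerator Σ_{t=1}^{10}(y_t−ȳ)(y_{t+1}−ȳ) = -32.0000
Denominator Σ(y_t−ȳ)² = 54.0000
r_1 = -32.0000 / 54.0000 = -0.593

-0.593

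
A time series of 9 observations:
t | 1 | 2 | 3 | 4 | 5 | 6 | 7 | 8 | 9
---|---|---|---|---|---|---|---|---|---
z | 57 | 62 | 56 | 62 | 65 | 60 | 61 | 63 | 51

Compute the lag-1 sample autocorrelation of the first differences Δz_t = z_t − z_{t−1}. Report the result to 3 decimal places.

-0.326

First differences Δz: 5, -6, 6, 3, -5, 1, 2, -12
Mean of differences = -0.7500
Numerator Σ(Δz_t−Δz̄)(Δz_{t+1}−Δz̄) = -89.8125
Denominator Σ(Δz_t−Δz̄)² = 275.5000
r_1(Δz) = -89.8125 / 275.5000 = -0.326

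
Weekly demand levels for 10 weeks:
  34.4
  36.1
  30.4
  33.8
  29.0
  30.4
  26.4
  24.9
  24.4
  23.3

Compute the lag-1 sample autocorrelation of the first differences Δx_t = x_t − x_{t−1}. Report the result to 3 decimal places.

First differences Δx: 1.7, -5.7, 3.4, -4.8, 1.4, -4.0, -1.5, -0.5, -1.1
Mean of differences = -1.2333
Numerator Σ(Δx_t−Δx̄)(Δx_{t+1}−Δx̄) = -66.3611
Denominator Σ(Δx_t−Δx̄)² = 77.9600
r_1(Δx) = -66.3611 / 77.9600 = -0.851

-0.851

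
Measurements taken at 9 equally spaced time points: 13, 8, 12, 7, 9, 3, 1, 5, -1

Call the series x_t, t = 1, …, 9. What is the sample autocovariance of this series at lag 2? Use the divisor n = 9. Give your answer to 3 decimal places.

Mean x̄ = (13 + 8 + 12 + 7 + 9 + 3 + 1 + 5 − 1)/9 = 6.3333
Σ_{t=1}^{7}(x_t−x̄)(x_{t+2}−x̄) = 81.1111
γ_2 = 81.1111 / 9 = 9.012

9.012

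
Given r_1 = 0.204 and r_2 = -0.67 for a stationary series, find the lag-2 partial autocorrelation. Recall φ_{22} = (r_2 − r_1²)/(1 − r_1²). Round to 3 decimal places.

φ_{22} = (r_2 − r_1²) / (1 − r_1²)
r_1² = (0.204)² = 0.041616
Numerator = -0.67 − 0.0416 = -0.7116; denominator = 1 − 0.0416 = 0.9584
φ_{22} = -0.7116 / 0.9584 = -0.743

-0.743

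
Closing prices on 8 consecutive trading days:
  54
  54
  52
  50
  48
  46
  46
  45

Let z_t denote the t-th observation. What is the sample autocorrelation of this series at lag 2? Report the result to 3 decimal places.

Mean z̄ = (54 + 54 + 52 + 50 + 48 + 46 + 46 + 45)/8 = 49.3750
Deviations from mean: 4.6250, 4.6250, 2.6250, 0.6250, -1.3750, -3.3750, -3.3750, -4.3750
Numerator Σ_{t=1}^{6}(z_t−z̄)(z_{t+2}−z̄) = 28.7188
Denominator Σ(z_t−z̄)² = 93.8750
r_2 = 28.7188 / 93.8750 = 0.306

0.306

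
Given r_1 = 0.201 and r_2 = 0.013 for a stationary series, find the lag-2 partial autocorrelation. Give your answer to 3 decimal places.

-0.029

φ_{22} = (r_2 − r_1²) / (1 − r_1²)
r_1² = (0.201)² = 0.040401
Numerator = 0.013 − 0.0404 = -0.0274; denominator = 1 − 0.0404 = 0.9596
φ_{22} = -0.0274 / 0.9596 = -0.029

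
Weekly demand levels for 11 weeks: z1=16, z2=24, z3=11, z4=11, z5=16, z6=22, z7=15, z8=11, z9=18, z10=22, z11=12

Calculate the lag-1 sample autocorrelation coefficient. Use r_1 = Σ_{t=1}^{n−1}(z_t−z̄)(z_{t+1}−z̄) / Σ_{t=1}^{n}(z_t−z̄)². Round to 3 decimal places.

Mean z̄ = (16 + 24 + 11 + 11 + 16 + 22 + 15 + 11 + 18 + 22 + 12)/11 = 16.1818
Numerator Σ_{t=1}^{10}(z_t−z̄)(z_{t+1}−z̄) = -39.1240
Denominator Σ(z_t−z̄)² = 231.6364
r_1 = -39.1240 / 231.6364 = -0.169

-0.169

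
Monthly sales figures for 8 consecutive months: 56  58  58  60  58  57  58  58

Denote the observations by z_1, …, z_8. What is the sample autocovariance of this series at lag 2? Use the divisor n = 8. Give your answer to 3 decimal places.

Mean z̄ = (56 + 58 + 58 + 60 + 58 + 57 + 58 + 58)/8 = 57.8750
Σ_{t=1}^{6}(z_t−z̄)(z_{t+2}−z̄) = -1.9063
γ_2 = -1.9063 / 8 = -0.238

-0.238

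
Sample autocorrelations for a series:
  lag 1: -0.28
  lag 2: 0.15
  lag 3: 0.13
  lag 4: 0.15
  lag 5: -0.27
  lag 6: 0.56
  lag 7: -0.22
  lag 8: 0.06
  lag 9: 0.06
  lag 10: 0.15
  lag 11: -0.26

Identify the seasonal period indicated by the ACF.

The largest autocorrelation is r_6 = 0.56; the remaining lags stay at or below 0.15.
The dominant spike at lag 6 indicates a seasonal period of 6.

6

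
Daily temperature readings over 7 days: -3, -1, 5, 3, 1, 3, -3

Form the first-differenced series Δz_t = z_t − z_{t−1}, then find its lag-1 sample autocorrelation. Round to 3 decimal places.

-0.136

First differences Δz: 2, 6, -2, -2, 2, -6
Mean of differences = 0.0000
Numerator Σ(Δz_t−Δz̄)(Δz_{t+1}−Δz̄) = -12.0000
Denominator Σ(Δz_t−Δz̄)² = 88.0000
r_1(Δz) = -12.0000 / 88.0000 = -0.136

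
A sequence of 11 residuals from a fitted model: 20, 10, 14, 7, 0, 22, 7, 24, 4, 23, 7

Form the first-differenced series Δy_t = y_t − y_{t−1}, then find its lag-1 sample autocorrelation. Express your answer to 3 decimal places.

-0.799

First differences Δy: -10, 4, -7, -7, 22, -15, 17, -20, 19, -16
Mean of differences = -1.3000
Numerator Σ(Δy_t−Δȳ)(Δy_{t+1}−Δȳ) = -1766.7900
Denominator Σ(Δy_t−Δȳ)² = 2212.1000
r_1(Δy) = -1766.7900 / 2212.1000 = -0.799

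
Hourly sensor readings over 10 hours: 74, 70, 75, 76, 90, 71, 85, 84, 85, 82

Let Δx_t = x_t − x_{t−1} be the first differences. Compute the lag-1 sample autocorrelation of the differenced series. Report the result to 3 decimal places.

-0.707

First differences Δx: -4, 5, 1, 14, -19, 14, -1, 1, -3
Mean of differences = 0.8889
Numerator Σ(Δx_t−Δx̄)(Δx_{t+1}−Δx̄) = -565.1235
Denominator Σ(Δx_t−Δx̄)² = 798.8889
r_1(Δx) = -565.1235 / 798.8889 = -0.707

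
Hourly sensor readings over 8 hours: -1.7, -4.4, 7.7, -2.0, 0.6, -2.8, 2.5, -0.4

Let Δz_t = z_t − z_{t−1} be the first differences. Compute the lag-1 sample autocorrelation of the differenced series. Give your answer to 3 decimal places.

-0.724

First differences Δz: -2.7, 12.1, -9.7, 2.6, -3.4, 5.3, -2.9
Mean of differences = 0.1857
Numerator Σ(Δz_t−Δz̄)(Δz_{t+1}−Δz̄) = -218.8059
Denominator Σ(Δz_t−Δz̄)² = 302.3686
r_1(Δz) = -218.8059 / 302.3686 = -0.724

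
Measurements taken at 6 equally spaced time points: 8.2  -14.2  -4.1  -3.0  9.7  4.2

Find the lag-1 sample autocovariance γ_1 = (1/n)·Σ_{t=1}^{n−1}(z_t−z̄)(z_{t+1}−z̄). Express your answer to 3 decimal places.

-5.459

Mean z̄ = (8.2 − 14.2 − 4.1 − 3.0 + 9.7 + 4.2)/6 = 0.1333
Σ_{t=1}^{5}(z_t−z̄)(z_{t+1}−z̄) = -32.7511
γ_1 = -32.7511 / 6 = -5.459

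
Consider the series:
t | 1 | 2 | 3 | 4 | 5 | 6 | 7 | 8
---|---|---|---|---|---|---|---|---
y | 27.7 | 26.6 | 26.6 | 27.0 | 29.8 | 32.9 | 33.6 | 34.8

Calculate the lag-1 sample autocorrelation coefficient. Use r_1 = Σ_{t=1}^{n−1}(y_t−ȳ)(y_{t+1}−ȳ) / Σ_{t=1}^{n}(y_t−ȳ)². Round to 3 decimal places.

Mean ȳ = (27.7 + 26.6 + 26.6 + 27.0 + 29.8 + 32.9 + 33.6 + 34.8)/8 = 29.8750
Deviations from mean: -2.1750, -3.2750, -3.2750, -2.8750, -0.0750, 3.0250, 3.7250, 4.9250
Numerator Σ_{t=1}^{7}(y_t−ȳ)(y_{t+1}−ȳ) = 56.8669
Denominator Σ(y_t−ȳ)² = 81.7350
r_1 = 56.8669 / 81.7350 = 0.696

0.696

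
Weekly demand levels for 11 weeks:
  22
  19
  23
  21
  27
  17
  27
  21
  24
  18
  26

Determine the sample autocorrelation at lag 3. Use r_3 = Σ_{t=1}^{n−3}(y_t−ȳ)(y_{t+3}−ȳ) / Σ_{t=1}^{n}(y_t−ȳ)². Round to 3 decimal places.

Mean ȳ = (22 + 19 + 23 + 21 + 27 + 17 + 27 + 21 + 24 + 18 + 26)/11 = 22.2727
Numerator Σ_{t=1}^{8}(y_t−ȳ)(y_{t+3}−ȳ) = -65.0413
Denominator Σ(y_t−ȳ)² = 122.1818
r_3 = -65.0413 / 122.1818 = -0.532

-0.532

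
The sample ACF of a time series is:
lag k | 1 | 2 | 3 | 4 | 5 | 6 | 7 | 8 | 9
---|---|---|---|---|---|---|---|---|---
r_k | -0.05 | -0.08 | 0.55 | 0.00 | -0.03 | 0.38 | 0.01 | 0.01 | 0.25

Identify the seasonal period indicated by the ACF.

3

The largest autocorrelation is r_3 = 0.55, with weaker echoes at lags 6 (0.38) and 9 (0.25); the remaining lags stay at or below 0.01.
The dominant spike at lag 3 indicates a seasonal period of 3.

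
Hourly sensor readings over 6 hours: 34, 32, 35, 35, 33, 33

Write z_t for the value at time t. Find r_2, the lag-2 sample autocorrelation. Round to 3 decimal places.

-0.485

Mean z̄ = (34 + 32 + 35 + 35 + 33 + 33)/6 = 33.6667
Deviations from mean: 0.3333, -1.6667, 1.3333, 1.3333, -0.6667, -0.6667
Numerator Σ_{t=1}^{4}(z_t−z̄)(z_{t+2}−z̄) = -3.5556
Denominator Σ(z_t−z̄)² = 7.3333
r_2 = -3.5556 / 7.3333 = -0.485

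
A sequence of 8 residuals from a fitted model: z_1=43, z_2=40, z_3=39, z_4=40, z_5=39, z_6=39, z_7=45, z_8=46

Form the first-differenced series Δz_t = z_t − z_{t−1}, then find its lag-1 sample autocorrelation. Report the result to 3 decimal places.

0.098

First differences Δz: -3, -1, 1, -1, 0, 6, 1
Mean of differences = 0.4286
Numerator Σ(Δz_t−Δz̄)(Δz_{t+1}−Δz̄) = 4.6735
Denominator Σ(Δz_t−Δz̄)² = 47.7143
r_1(Δz) = 4.6735 / 47.7143 = 0.098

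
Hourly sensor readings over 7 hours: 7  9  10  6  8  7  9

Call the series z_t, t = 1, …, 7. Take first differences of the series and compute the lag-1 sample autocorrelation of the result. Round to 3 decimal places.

-0.458

First differences Δz: 2, 1, -4, 2, -1, 2
Mean of differences = 0.3333
Numerator Σ(Δz_t−Δz̄)(Δz_{t+1}−Δz̄) = -13.4444
Denominator Σ(Δz_t−Δz̄)² = 29.3333
r_1(Δz) = -13.4444 / 29.3333 = -0.458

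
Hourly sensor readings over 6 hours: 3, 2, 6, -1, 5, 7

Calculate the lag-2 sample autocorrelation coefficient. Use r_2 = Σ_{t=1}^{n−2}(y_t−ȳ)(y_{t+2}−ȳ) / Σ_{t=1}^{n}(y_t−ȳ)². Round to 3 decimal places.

-0.144

Mean ȳ = (3 + 2 + 6 − 1 + 5 + 7)/6 = 3.6667
Deviations from mean: -0.6667, -1.6667, 2.3333, -4.6667, 1.3333, 3.3333
Numerator Σ_{t=1}^{4}(y_t−ȳ)(y_{t+2}−ȳ) = -6.2222
Denominator Σ(y_t−ȳ)² = 43.3333
r_2 = -6.2222 / 43.3333 = -0.144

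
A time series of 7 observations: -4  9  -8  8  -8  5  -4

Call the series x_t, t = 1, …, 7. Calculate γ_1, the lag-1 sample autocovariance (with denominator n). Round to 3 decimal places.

-42.052

Mean x̄ = (-4 + 9 − 8 + 8 − 8 + 5 − 4)/7 = -0.2857
Σ_{t=1}^{6}(x_t−x̄)(x_{t+1}−x̄) = -294.3673
γ_1 = -294.3673 / 7 = -42.052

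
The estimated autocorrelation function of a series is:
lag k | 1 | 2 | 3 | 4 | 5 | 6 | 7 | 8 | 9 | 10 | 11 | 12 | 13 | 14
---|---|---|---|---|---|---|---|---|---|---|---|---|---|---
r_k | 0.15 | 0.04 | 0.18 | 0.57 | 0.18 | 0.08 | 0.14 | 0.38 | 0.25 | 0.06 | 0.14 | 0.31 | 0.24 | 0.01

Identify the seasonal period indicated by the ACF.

4

The largest autocorrelation is r_4 = 0.57, with weaker echoes at lags 8 (0.38) and 12 (0.31); the remaining lags stay at or below 0.25.
The dominant spike at lag 4 indicates a seasonal period of 4.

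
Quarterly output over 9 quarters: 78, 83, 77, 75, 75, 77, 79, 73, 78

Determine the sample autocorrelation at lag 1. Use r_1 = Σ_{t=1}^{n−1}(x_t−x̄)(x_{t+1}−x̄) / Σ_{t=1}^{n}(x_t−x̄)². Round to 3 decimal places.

Mean x̄ = (78 + 83 + 77 + 75 + 75 + 77 + 79 + 73 + 78)/9 = 77.2222
Numerator Σ_{t=1}^{8}(x_t−x̄)(x_{t+1}−x̄) = -2.0494
Denominator Σ(x_t−x̄)² = 65.5556
r_1 = -2.0494 / 65.5556 = -0.031

-0.031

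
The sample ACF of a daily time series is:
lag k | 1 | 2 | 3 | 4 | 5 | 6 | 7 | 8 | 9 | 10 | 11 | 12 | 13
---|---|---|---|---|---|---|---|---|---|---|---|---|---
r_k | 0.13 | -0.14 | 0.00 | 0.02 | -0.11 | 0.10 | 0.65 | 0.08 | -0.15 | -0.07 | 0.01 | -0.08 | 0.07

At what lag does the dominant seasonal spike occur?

7

The largest autocorrelation is r_7 = 0.65; the remaining lags stay at or below 0.13.
The dominant spike at lag 7 indicates a seasonal period of 7.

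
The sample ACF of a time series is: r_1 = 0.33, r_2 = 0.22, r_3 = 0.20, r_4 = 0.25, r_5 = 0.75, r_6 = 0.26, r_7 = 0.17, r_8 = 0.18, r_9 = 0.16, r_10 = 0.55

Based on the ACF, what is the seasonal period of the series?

The largest autocorrelation is r_5 = 0.75, with a weaker echo at lag 10 (0.55); the remaining lags stay at or below 0.33. The elevated value at lag 1 (0.33), dropping to 0.22 at lag 2, reflects decaying short-term dependence rather than seasonality.
The dominant spike at lag 5 indicates a seasonal period of 5.

5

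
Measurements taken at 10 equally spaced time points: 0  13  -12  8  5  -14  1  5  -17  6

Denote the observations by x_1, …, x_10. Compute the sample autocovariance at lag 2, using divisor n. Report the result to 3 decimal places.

Mean x̄ = (0 + 13 − 12 + 8 + 5 − 14 + 1 + 5 − 17 + 6)/10 = -0.5000
Σ_{t=1}^{8}(x_t−x̄)(x_{t+2}−x̄) = -124.0000
γ_2 = -124.0000 / 10 = -12.400

-12.400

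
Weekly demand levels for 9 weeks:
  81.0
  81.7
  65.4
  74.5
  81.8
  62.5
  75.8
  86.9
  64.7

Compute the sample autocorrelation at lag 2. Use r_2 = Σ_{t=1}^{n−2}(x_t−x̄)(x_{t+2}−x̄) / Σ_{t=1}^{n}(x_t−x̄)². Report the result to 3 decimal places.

Mean x̄ = (81.0 + 81.7 + 65.4 + 74.5 + 81.8 + 62.5 + 75.8 + 86.9 + 64.7)/9 = 74.9222
Σ(x_t−x̄)(x_{t+2}−x̄) = (-57.8740) + (-2.8617) + (-65.4917) + (5.2449) + (6.0372) + (-148.7906) + (-8.9728) = -272.7088
Denominator Σ(x_t−x̄)² = 624.0756
r_2 = -272.7088 / 624.0756 = -0.437

-0.437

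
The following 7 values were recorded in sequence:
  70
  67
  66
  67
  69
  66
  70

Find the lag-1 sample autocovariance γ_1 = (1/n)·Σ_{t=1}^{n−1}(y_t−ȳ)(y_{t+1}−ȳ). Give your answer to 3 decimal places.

-0.819

Mean ȳ = (70 + 67 + 66 + 67 + 69 + 66 + 70)/7 = 67.8571
Σ_{t=1}^{6}(y_t−ȳ)(y_{t+1}−ȳ) = -5.7347
γ_1 = -5.7347 / 7 = -0.819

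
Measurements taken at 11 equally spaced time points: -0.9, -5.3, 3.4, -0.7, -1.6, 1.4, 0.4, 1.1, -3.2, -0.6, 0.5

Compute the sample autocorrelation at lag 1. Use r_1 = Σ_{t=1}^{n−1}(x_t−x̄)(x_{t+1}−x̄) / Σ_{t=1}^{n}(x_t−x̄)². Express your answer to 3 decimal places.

Mean x̄ = (-0.9 − 5.3 + 3.4 − 0.7 − 1.6 + 1.4 + 0.4 + 1.1 − 3.2 − 0.6 + 0.5)/11 = -0.5000
Numerator Σ_{t=1}^{10}(x_t−x̄)(x_{t+1}−x̄) = -20.4500
Denominator Σ(x_t−x̄)² = 54.9400
r_1 = -20.4500 / 54.9400 = -0.372

-0.372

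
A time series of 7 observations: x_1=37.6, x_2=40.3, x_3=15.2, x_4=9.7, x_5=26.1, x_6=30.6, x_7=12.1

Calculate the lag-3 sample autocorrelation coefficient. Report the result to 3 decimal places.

Mean x̄ = (37.6 + 40.3 + 15.2 + 9.7 + 26.1 + 30.6 + 12.1)/7 = 24.5143
Numerator Σ_{t=1}^{4}(x_t−x̄)(x_{t+3}−x̄) = -41.5992
Denominator Σ(x_t−x̄)² = 920.3086
r_3 = -41.5992 / 920.3086 = -0.045

-0.045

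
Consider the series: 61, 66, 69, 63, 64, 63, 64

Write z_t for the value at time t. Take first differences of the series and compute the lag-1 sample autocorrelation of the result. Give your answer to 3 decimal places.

First differences Δz: 5, 3, -6, 1, -1, 1
Mean of differences = 0.5000
Numerator Σ(Δz_t−Δz̄)(Δz_{t+1}−Δz̄) = -9.7500
Denominator Σ(Δz_t−Δz̄)² = 71.5000
r_1(Δz) = -9.7500 / 71.5000 = -0.136

-0.136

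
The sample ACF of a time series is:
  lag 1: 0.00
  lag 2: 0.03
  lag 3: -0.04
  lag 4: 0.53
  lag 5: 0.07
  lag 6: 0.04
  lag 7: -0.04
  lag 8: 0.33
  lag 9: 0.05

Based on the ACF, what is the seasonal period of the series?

4

The largest autocorrelation is r_4 = 0.53, with a weaker echo at lag 8 (0.33); the remaining lags stay at or below 0.07.
The dominant spike at lag 4 indicates a seasonal period of 4.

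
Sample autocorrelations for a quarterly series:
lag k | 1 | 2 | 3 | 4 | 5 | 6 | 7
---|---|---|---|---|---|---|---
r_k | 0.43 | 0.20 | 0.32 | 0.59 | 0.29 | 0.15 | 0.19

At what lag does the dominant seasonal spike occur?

The largest autocorrelation is r_4 = 0.59; the remaining lags stay at or below 0.43. The elevated value at lag 1 (0.43), dropping to 0.20 at lag 2, reflects decaying short-term dependence rather than seasonality.
The dominant spike at lag 4 indicates a seasonal period of 4.

4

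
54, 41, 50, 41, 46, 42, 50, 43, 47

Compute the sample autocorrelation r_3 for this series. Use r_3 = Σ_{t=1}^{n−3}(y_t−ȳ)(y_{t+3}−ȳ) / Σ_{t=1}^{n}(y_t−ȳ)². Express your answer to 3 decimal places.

Mean ȳ = (54 + 41 + 50 + 41 + 46 + 42 + 50 + 43 + 47)/9 = 46.0000
Numerator Σ_{t=1}^{6}(y_t−ȳ)(y_{t+3}−ȳ) = -80.0000
Denominator Σ(y_t−ȳ)² = 172.0000
r_3 = -80.0000 / 172.0000 = -0.465

-0.465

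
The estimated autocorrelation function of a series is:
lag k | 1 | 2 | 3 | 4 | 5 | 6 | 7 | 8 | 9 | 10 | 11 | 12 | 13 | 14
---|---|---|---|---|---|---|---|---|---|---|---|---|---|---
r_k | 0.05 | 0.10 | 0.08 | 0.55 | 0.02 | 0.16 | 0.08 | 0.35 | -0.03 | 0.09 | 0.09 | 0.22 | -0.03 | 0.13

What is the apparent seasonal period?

The largest autocorrelation is r_4 = 0.55, with weaker echoes at lags 8 (0.35) and 12 (0.22); the remaining lags stay at or below 0.16.
The dominant spike at lag 4 indicates a seasonal period of 4.

4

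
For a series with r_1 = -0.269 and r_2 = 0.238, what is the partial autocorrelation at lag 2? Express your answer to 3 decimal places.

φ_{22} = (r_2 − r_1²) / (1 − r_1²)
r_1² = (-0.269)² = 0.072361
Numerator = 0.238 − 0.0724 = 0.1656; denominator = 1 − 0.0724 = 0.9276
φ_{22} = 0.1656 / 0.9276 = 0.179

0.179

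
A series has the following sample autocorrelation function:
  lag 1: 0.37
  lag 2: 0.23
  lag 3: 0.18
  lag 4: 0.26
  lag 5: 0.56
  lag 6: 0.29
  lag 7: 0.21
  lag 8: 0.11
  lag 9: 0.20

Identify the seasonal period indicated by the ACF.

The largest autocorrelation is r_5 = 0.56; the remaining lags stay at or below 0.37. The elevated value at lag 1 (0.37), dropping to 0.23 at lag 2, reflects decaying short-term dependence rather than seasonality.
The dominant spike at lag 5 indicates a seasonal period of 5.

5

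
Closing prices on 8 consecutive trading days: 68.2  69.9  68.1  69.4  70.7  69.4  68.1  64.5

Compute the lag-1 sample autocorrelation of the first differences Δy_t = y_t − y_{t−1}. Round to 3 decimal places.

-0.011

First differences Δy: 1.7, -1.8, 1.3, 1.3, -1.3, -1.3, -3.6
Mean of differences = -0.5286
Numerator Σ(Δy_t−Δȳ)(Δy_{t+1}−Δȳ) = -0.2608
Denominator Σ(Δy_t−Δȳ)² = 23.8943
r_1(Δy) = -0.2608 / 23.8943 = -0.011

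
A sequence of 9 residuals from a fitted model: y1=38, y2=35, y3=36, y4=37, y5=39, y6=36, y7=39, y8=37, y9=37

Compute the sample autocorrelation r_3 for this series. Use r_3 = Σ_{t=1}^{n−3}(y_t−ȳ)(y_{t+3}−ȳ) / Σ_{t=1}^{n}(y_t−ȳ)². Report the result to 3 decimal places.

-0.211

Mean ȳ = (38 + 35 + 36 + 37 + 39 + 36 + 39 + 37 + 37)/9 = 37.1111
Numerator Σ_{t=1}^{6}(y_t−ȳ)(y_{t+3}−ȳ) = -3.1481
Denominator Σ(y_t−ȳ)² = 14.8889
r_3 = -3.1481 / 14.8889 = -0.211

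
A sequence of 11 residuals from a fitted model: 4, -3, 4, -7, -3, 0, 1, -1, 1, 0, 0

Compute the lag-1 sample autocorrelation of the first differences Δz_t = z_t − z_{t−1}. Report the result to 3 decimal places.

-0.642

First differences Δz: -7, 7, -11, 4, 3, 1, -2, 2, -1, 0
Mean of differences = -0.4000
Numerator Σ(Δz_t−Δz̄)(Δz_{t+1}−Δz̄) = -161.9600
Denominator Σ(Δz_t−Δz̄)² = 252.4000
r_1(Δz) = -161.9600 / 252.4000 = -0.642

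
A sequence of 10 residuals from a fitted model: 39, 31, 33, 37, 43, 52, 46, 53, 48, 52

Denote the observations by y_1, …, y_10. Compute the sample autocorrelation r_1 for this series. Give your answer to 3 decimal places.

0.644

Mean ȳ = (39 + 31 + 33 + 37 + 43 + 52 + 46 + 53 + 48 + 52)/10 = 43.4000
Numerator Σ_{t=1}^{9}(y_t−ȳ)(y_{t+1}−ȳ) = 380.2400
Denominator Σ(y_t−ȳ)² = 590.4000
r_1 = 380.2400 / 590.4000 = 0.644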